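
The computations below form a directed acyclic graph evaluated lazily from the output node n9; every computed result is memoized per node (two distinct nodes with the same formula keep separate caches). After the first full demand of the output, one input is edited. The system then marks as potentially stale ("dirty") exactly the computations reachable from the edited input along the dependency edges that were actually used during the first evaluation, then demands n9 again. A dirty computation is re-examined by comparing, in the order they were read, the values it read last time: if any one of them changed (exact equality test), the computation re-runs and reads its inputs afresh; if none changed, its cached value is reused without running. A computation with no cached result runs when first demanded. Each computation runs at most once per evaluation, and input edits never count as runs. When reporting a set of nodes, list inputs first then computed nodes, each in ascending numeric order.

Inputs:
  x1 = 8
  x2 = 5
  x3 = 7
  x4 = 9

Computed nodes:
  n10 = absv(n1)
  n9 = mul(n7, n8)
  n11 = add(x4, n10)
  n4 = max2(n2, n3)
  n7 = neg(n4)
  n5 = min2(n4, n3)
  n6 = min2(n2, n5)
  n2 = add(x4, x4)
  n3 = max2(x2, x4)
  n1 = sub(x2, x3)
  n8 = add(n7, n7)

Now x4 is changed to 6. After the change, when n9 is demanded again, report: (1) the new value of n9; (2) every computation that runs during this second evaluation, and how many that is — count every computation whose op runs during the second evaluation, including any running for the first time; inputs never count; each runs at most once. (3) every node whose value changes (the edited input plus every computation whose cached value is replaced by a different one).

Demanding n9 again yields 288.
6 computations run: n2, n3, n4, n7, n8, n9.
The nodes whose values change: x4, n2, n3, n4, n7, n8, n9.

First demand of the output computes:
  n2 = add(9, 9) = 18
  n3 = max2(5, 9) = 9
  n4 = max2(18, 9) = 18
  n7 = neg(18) = -18
  n8 = add(-18, -18) = -36
  n9 = mul(-18, -36) = 648

After the edit, cleaning proceeds:
  n2: a read changed (x4 9->6; x4 9->6) — executes, giving 12.
  n3: a read changed (x4 9->6) — executes, giving 6.
  n4: a read changed (n2 18->12; n3 9->6) — executes, giving 12.
  n7: a read changed (n4 18->12) — executes, giving -12.
  n8: a read changed (n7 -18->-12; n7 -18->-12) — executes, giving -24.
  n9: a read changed (n7 -18->-12; n8 -36->-24) — executes, giving 288.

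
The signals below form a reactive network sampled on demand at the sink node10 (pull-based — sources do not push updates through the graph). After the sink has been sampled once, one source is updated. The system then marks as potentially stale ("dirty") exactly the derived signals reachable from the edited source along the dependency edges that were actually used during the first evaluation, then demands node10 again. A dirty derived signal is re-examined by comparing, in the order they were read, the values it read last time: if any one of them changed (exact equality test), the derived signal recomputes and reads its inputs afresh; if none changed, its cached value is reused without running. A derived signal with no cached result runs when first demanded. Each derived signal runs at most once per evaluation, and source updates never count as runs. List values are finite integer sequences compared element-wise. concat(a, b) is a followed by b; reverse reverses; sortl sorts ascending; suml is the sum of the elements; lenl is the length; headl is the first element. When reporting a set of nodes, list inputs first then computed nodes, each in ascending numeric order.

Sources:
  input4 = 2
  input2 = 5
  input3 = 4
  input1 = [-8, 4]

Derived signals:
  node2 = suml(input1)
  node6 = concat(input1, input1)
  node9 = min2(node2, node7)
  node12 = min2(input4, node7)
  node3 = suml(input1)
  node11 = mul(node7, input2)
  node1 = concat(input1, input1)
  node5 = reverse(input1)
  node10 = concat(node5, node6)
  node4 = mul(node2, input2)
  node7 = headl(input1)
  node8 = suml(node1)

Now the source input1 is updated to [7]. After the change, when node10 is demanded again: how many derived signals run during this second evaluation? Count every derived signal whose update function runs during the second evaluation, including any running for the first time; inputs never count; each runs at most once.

Run set: node5, node6, node10 (3 run).

Initial pass — values computed on the first demand:
  node5 = reverse([-8, 4]) = [4, -8]
  node6 = concat([-8, 4], [-8, 4]) = [-8, 4, -8, 4]
  node10 = concat([4, -8], [-8, 4, -8, 4]) = [4, -8, -8, 4, -8, 4]

Second demand — change propagation:
  node5: re-runs because input1 [-8, 4]->[7]; new result [7].
  node6: re-runs because input1 [-8, 4]->[7]; input1 [-8, 4]->[7]; new result [7, 7].
  node10: re-runs because node5 [4, -8]->[7]; node6 [-8, 4, -8, 4]->[7, 7]; new result [7, 7, 7].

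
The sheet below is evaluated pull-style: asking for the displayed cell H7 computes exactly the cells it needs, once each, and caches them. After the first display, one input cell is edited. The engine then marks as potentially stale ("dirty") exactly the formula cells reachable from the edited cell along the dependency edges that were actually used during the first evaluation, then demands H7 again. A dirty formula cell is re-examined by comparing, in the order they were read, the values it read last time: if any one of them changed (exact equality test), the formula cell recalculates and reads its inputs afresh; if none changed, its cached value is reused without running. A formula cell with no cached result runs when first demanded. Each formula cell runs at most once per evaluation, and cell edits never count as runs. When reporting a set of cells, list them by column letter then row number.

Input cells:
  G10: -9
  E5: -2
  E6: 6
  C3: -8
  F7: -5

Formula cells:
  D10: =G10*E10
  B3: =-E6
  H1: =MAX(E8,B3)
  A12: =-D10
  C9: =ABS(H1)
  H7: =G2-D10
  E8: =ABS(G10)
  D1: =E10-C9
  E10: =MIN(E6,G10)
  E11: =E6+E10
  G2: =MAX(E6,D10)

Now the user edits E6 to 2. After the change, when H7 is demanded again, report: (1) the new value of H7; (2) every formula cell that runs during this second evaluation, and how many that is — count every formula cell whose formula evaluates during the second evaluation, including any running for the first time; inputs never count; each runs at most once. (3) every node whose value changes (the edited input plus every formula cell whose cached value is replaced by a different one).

Demanding H7 again yields 0.
2 formula cells run: E10, G2.
The nodes whose values change: E6.
Note where the cutoff bites: D10 is checked, finds nothing changed, and keeps its cache.

First demand of the output computes:
  E10 = MIN(6, -9) = -9
  D10 = -9 * -9 = 81
  G2 = MAX(6, 81) = 81
  H7 = 81 - 81 = 0

After the edit, cleaning proceeds:
  E10: a read changed (E6 6->2) — executes, giving -9 — identical to its old value.
  D10: dirty, but its reads are unchanged (G10 unchanged, E10 unchanged); cached 81 stands.
  G2: a read changed (E6 6->2) — executes, giving 81 — identical to its old value.
  H7: dirty, but its reads are unchanged (G2 unchanged, D10 unchanged); cached 0 stands.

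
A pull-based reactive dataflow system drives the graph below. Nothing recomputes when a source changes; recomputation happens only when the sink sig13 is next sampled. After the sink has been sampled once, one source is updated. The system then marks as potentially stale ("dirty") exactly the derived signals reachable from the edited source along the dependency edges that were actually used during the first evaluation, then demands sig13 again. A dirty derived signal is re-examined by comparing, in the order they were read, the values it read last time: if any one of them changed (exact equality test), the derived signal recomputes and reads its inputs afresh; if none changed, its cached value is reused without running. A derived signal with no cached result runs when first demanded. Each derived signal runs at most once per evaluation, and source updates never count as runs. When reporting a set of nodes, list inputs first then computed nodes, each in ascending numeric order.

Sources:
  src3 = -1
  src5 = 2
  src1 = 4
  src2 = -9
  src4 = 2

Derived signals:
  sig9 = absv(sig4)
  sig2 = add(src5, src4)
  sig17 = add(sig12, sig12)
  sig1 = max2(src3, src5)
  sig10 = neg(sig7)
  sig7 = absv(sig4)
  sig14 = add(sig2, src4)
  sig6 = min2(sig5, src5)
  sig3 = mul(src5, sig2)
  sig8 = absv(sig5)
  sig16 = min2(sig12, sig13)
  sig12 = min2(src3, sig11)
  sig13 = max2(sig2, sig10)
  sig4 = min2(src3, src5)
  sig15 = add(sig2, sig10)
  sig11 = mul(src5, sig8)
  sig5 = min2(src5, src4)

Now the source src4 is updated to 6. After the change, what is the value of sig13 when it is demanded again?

First evaluation (everything demanded from the output):
  sig2 = add(2, 2) = 4
  sig4 = min2(-1, 2) = -1
  sig7 = absv(-1) = 1
  sig10 = neg(1) = -1
  sig13 = max2(4, -1) = 4

Propagation after the edit:
  sig2: runs — src4 2->6; result 8.
  sig13: runs — sig2 4->8; result 8.

New value of sig13: 8.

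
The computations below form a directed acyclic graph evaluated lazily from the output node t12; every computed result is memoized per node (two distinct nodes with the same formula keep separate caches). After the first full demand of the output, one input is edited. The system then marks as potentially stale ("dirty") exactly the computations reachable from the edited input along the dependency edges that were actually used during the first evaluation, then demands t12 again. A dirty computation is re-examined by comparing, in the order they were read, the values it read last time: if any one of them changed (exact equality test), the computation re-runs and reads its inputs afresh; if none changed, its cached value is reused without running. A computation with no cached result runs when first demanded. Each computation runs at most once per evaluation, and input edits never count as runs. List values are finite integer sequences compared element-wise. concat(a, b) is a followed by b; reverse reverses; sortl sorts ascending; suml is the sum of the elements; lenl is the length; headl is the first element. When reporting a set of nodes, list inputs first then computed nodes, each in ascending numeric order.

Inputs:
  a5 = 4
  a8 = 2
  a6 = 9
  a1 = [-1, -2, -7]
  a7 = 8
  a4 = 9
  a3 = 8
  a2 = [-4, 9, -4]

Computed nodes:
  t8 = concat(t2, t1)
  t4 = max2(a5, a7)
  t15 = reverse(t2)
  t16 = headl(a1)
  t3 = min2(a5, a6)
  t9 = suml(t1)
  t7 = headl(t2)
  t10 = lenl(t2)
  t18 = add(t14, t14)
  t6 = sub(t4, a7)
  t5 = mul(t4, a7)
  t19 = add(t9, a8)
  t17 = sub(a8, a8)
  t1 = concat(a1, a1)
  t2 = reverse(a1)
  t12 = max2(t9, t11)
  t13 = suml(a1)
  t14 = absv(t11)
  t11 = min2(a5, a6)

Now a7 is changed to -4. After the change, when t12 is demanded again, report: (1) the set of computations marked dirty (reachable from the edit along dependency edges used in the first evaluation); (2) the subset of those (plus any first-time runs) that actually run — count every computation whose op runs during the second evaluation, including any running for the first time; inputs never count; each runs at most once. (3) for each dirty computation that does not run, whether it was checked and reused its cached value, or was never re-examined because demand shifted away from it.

First demand of the output computes:
  t1 = concat([-1, -2, -7], [-1, -2, -7]) = [-1, -2, -7, -1, -2, -7]
  t9 = suml([-1, -2, -7, -1, -2, -7]) = -20
  t11 = min2(4, 9) = 4
  t12 = max2(-20, 4) = 4

After the edit, cleaning proceeds:
  a7 only reaches undemanded nodes; the second demand re-runs nothing.

Note the shortcut — a7 feeds only undemanded nodes, so no recomputation happens.

The edit dirties: none.
0 computations run: none.
No dirty computation escaped a run.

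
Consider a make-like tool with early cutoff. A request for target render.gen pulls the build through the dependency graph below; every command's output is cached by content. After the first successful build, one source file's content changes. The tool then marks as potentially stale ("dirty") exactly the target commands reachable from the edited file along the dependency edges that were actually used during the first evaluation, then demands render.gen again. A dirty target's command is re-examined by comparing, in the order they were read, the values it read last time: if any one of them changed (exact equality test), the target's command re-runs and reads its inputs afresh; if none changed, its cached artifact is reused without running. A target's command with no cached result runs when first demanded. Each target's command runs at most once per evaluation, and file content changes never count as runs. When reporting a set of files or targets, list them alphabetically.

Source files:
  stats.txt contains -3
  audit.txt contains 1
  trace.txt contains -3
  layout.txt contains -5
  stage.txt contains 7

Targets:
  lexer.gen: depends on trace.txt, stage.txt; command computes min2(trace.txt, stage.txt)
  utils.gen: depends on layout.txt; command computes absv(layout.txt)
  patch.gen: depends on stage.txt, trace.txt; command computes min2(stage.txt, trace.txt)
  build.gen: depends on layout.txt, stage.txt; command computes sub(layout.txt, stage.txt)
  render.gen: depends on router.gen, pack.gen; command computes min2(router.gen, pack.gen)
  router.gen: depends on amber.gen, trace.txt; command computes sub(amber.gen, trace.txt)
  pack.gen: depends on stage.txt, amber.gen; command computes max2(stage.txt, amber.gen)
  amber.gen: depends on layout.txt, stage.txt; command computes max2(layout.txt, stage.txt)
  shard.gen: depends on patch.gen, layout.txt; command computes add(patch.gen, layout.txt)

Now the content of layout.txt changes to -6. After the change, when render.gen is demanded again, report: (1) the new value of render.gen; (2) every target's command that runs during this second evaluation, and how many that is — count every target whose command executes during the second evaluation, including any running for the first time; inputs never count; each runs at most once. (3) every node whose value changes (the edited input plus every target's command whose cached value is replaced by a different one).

Demanding render.gen again yields 7.
1 target commands run: amber.gen.
The nodes whose values change: layout.txt.
Note the absorption at amber.gen: it re-runs yet its value is the same, leaving the output's value untouched.

First demand of the output computes:
  amber.gen = max2(-5, 7) = 7
  pack.gen = max2(7, 7) = 7
  router.gen = sub(7, -3) = 10
  render.gen = min2(10, 7) = 7

After the edit, cleaning proceeds:
  amber.gen: a read changed (layout.txt -5->-6) — executes, giving 7 — identical to its old value.
  pack.gen: dirty, but its reads are unchanged (stage.txt unchanged, amber.gen unchanged); cached 7 stands.
  router.gen: dirty, but its reads are unchanged (amber.gen unchanged, trace.txt unchanged); cached 10 stands.
  render.gen: dirty, but its reads are unchanged (router.gen unchanged, pack.gen unchanged); cached 7 stands.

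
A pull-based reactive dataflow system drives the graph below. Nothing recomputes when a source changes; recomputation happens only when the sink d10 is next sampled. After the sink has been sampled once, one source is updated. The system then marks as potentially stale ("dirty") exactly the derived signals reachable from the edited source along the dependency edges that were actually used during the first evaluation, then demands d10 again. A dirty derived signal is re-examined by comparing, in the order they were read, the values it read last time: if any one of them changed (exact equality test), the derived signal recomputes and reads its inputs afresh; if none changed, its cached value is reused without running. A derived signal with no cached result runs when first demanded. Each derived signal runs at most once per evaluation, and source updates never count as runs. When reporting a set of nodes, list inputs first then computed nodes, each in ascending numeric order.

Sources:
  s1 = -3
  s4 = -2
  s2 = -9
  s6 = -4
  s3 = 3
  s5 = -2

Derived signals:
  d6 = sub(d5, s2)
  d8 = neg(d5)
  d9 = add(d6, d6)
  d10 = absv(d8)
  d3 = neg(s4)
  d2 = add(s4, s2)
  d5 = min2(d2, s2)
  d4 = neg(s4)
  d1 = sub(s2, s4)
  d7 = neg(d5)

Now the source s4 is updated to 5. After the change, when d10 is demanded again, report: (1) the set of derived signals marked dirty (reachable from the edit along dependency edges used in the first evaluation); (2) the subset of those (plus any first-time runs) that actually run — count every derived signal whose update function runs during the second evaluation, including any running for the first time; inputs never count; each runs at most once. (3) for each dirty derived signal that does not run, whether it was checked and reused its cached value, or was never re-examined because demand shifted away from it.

First evaluation (everything demanded from the output):
  d2 = add(-2, -9) = -11
  d5 = min2(-11, -9) = -11
  d8 = neg(-11) = 11
  d10 = absv(11) = 11

Propagation after the edit:
  d2: runs — s4 -2->5; result -4.
  d5: runs — d2 -11->-4; result -9.
  d8: runs — d5 -11->-9; result 9.
  d10: runs — d8 11->9; result 9.

Marked dirty: d2, d5, d8, d10.
Derived signals that run: d2, d5, d8, d10 — 4 in total.
Every dirty derived signal ran.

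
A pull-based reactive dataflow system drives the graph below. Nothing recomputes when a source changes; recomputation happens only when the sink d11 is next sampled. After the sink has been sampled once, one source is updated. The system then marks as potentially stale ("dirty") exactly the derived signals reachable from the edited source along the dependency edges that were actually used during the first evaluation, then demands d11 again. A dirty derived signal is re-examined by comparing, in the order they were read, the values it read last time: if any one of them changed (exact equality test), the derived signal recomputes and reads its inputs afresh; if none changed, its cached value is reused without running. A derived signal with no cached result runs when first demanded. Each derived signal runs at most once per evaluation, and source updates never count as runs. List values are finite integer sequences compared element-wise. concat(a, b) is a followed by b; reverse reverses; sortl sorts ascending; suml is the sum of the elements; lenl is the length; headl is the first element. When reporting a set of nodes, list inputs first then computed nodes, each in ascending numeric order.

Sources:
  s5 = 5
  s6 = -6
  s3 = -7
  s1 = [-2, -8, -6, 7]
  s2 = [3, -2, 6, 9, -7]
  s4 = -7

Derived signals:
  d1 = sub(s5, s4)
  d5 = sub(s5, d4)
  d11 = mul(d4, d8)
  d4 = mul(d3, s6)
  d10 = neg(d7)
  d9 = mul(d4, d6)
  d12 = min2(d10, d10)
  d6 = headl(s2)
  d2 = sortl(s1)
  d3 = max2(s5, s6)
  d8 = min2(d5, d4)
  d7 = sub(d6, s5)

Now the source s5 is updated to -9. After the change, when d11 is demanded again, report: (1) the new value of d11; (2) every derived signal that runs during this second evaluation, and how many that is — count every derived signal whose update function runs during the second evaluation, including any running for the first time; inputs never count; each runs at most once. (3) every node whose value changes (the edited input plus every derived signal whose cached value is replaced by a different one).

First evaluation (everything demanded from the output):
  d3 = max2(5, -6) = 5
  d4 = mul(5, -6) = -30
  d5 = sub(5, -30) = 35
  d8 = min2(35, -30) = -30
  d11 = mul(-30, -30) = 900

Propagation after the edit:
  d3: runs — s5 5->-9; result -6.
  d4: runs — d3 5->-6; result 36.
  d5: runs — s5 5->-9; d4 -30->36; result -45.
  d8: runs — d5 35->-45; d4 -30->36; result -45.
  d11: runs — d4 -30->36; d8 -30->-45; result -1620.

New value of d11: -1620.
Derived signals that run: d3, d4, d5, d8, d11 — 5 in total.
Values that change: s5, d3, d4, d5, d8, d11.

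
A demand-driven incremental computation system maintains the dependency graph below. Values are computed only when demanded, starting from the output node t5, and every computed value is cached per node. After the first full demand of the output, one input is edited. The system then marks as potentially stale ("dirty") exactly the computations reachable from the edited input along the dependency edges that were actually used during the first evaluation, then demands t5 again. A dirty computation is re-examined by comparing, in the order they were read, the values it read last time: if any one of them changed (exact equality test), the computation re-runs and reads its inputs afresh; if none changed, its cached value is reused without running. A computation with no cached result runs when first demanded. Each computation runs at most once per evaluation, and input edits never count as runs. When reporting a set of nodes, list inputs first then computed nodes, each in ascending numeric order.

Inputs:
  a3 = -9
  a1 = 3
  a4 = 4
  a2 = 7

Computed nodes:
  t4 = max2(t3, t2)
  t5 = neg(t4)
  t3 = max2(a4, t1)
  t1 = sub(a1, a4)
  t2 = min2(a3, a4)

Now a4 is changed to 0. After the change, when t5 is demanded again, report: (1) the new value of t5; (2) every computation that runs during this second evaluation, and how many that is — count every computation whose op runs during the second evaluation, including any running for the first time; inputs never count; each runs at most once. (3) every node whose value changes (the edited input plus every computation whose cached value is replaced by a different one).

New value of t5: -3.
Computations that run: t1, t2, t3, t4, t5 — 5 in total.
Values that change: a4, t1, t3, t4, t5.

First evaluation (everything demanded from the output):
  t1 = sub(3, 4) = -1
  t2 = min2(-9, 4) = -9
  t3 = max2(4, -1) = 4
  t4 = max2(4, -9) = 4
  t5 = neg(4) = -4

Propagation after the edit:
  t1: runs — a4 4->0; result 3.
  t2: runs — a4 4->0; result -9 (same value as before).
  t3: runs — a4 4->0; t1 -1->3; result 3.
  t4: runs — t3 4->3; result 3.
  t5: runs — t4 4->3; result -3.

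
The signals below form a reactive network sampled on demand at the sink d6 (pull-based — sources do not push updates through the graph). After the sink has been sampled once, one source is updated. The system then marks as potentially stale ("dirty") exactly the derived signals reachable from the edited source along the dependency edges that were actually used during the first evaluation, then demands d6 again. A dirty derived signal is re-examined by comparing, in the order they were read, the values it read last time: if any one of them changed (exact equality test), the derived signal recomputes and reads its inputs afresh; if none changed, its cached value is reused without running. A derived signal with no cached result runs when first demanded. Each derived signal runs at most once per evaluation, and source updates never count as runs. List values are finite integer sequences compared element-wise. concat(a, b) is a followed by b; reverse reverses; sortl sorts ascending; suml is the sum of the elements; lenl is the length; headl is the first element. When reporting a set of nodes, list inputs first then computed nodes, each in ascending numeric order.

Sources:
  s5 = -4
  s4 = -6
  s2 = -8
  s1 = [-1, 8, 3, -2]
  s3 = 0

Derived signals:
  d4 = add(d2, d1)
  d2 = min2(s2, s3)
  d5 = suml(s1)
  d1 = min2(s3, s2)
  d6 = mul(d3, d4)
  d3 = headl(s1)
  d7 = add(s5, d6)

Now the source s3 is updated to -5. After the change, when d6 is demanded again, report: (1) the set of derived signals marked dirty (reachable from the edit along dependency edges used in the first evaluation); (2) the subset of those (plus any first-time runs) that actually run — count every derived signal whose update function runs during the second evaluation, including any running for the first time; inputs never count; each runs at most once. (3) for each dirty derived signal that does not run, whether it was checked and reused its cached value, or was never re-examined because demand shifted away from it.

Dirty set: d1, d2, d4, d6.
Run set: d1, d2 (2 run).
Re-examined without running (cache reused): d4, d6.
The important point: at d4 every value read last time is unchanged, so the dirty flag clears without a run.

Initial pass — values computed on the first demand:
  d1 = min2(0, -8) = -8
  d2 = min2(-8, 0) = -8
  d3 = headl([-1, 8, 3, -2]) = -1
  d4 = add(-8, -8) = -16
  d6 = mul(-1, -16) = 16

Second demand — change propagation:
  d1: re-runs because s3 0->-5; new result -8 (unchanged).
  d2: re-runs because s3 0->-5; new result -8 (unchanged).
  d4: re-examined; everything it read last time is the same (d2 unchanged, d1 unchanged) — cache -16 kept, no run.
  d6: re-examined; everything it read last time is the same (d3 unchanged, d4 unchanged) — cache 16 kept, no run.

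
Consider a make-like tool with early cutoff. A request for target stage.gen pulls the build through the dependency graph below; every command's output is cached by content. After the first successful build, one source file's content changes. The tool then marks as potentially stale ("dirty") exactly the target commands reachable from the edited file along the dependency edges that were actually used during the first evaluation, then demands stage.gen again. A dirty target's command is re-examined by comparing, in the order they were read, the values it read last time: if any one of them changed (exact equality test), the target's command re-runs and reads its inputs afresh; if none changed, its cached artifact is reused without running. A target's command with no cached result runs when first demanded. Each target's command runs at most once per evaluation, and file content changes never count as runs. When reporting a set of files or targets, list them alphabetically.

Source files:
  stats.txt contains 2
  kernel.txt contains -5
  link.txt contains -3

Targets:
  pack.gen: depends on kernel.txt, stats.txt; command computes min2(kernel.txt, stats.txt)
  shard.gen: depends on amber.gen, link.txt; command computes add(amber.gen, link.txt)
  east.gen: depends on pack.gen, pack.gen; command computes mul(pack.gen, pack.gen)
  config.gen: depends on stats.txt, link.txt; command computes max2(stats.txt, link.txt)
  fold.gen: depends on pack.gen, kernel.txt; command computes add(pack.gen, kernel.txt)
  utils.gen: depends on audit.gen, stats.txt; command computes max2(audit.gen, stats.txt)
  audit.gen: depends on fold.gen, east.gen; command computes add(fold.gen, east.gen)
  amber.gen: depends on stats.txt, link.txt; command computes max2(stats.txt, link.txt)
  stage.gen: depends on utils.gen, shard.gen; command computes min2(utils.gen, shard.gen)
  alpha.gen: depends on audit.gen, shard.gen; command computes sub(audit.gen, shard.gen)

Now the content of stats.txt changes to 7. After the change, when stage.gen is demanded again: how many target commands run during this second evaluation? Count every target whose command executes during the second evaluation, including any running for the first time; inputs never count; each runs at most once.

5 target commands run: amber.gen, pack.gen, shard.gen, stage.gen, utils.gen.
Note where the cutoff bites: east.gen is checked, finds nothing changed, and keeps its cache.

First demand of the output computes:
  amber.gen = max2(2, -3) = 2
  pack.gen = min2(-5, 2) = -5
  east.gen = mul(-5, -5) = 25
  fold.gen = add(-5, -5) = -10
  audit.gen = add(-10, 25) = 15
  shard.gen = add(2, -3) = -1
  utils.gen = max2(15, 2) = 15
  stage.gen = min2(15, -1) = -1

After the edit, cleaning proceeds:
  amber.gen: a read changed (stats.txt 2->7) — executes, giving 7.
  pack.gen: a read changed (stats.txt 2->7) — executes, giving -5 — identical to its old value.
  east.gen: dirty, but its reads are unchanged (pack.gen unchanged, pack.gen unchanged); cached 25 stands.
  fold.gen: dirty, but its reads are unchanged (pack.gen unchanged, kernel.txt unchanged); cached -10 stands.
  audit.gen: dirty, but its reads are unchanged (fold.gen unchanged, east.gen unchanged); cached 15 stands.
  shard.gen: a read changed (amber.gen 2->7) — executes, giving 4.
  utils.gen: a read changed (stats.txt 2->7) — executes, giving 15 — identical to its old value.
  stage.gen: a read changed (shard.gen -1->4) — executes, giving 4.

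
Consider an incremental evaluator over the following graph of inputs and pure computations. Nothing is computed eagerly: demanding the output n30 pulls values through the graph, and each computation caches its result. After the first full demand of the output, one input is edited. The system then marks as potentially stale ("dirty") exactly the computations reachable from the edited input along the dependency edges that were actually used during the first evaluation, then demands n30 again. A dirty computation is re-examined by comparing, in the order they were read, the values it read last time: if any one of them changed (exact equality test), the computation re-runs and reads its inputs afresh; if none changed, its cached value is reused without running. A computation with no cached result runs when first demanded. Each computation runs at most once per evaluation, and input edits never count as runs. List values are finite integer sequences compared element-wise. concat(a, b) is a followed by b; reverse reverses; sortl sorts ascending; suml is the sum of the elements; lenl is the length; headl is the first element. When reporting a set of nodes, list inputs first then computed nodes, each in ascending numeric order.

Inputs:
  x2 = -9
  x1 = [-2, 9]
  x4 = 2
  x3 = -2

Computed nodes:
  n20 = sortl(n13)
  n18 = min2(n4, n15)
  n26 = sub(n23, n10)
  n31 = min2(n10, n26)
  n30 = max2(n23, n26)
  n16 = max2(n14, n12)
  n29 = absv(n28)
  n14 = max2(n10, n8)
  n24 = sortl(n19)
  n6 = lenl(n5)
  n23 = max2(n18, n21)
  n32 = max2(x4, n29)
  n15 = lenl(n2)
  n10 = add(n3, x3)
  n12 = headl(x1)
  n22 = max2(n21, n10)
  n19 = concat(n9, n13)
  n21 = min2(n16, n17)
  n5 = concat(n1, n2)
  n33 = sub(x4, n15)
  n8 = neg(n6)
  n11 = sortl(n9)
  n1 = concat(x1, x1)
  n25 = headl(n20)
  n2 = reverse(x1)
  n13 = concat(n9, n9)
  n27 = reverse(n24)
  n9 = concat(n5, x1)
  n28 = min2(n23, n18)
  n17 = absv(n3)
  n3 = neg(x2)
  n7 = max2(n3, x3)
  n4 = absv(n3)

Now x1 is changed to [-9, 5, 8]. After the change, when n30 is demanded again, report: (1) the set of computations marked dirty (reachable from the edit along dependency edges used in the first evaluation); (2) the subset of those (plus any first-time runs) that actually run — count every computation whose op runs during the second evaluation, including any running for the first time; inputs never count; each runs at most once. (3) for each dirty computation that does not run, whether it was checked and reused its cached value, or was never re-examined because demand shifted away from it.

Initial pass — values computed on the first demand:
  n1 = concat([-2, 9], [-2, 9]) = [-2, 9, -2, 9]
  n2 = reverse([-2, 9]) = [9, -2]
  n3 = neg(-9) = 9
  n4 = absv(9) = 9
  n5 = concat([-2, 9, -2, 9], [9, -2]) = [-2, 9, -2, 9, 9, -2]
  n6 = lenl([-2, 9, -2, 9, 9, -2]) = 6
  n8 = neg(6) = -6
  n10 = add(9, -2) = 7
  n12 = headl([-2, 9]) = -2
  n14 = max2(7, -6) = 7
  n15 = lenl([9, -2]) = 2
  n16 = max2(7, -2) = 7
  n17 = absv(9) = 9
  n18 = min2(9, 2) = 2
  n21 = min2(7, 9) = 7
  n23 = max2(2, 7) = 7
  n26 = sub(7, 7) = 0
  n30 = max2(7, 0) = 7

Second demand — change propagation:
  n1: re-runs because x1 [-2, 9]->[-9, 5, 8]; x1 [-2, 9]->[-9, 5, 8]; new result [-9, 5, 8, -9, 5, 8].
  n2: re-runs because x1 [-2, 9]->[-9, 5, 8]; new result [8, 5, -9].
  n5: re-runs because n1 [-2, 9, -2, 9]->[-9, 5, 8, -9, 5, 8]; n2 [9, -2]->[8, 5, -9]; new result [-9, 5, 8, -9, 5, 8, 8, 5, -9].
  n6: re-runs because n5 [-2, 9, -2, 9, 9, -2]->[-9, 5, 8, -9, 5, 8, 8, 5, -9]; new result 9.
  n8: re-runs because n6 6->9; new result -9.
  n12: re-runs because x1 [-2, 9]->[-9, 5, 8]; new result -9.
  n14: re-runs because n8 -6->-9; new result 7 (unchanged).
  n15: re-runs because n2 [9, -2]->[8, 5, -9]; new result 3.
  n16: re-runs because n12 -2->-9; new result 7 (unchanged).
  n18: re-runs because n15 2->3; new result 3.
  n21: re-examined; everything it read last time is the same (n16 unchanged, n17 unchanged) — cache 7 kept, no run.
  n23: re-runs because n18 2->3; new result 7 (unchanged).
  n26: re-examined; everything it read last time is the same (n23 unchanged, n10 unchanged) — cache 0 kept, no run.
  n30: re-examined; everything it read last time is the same (n23 unchanged, n26 unchanged) — cache 7 kept, no run.

The important point: at n21 every value read last time is unchanged, so the dirty flag clears without a run.

Dirty set: n1, n2, n5, n6, n8, n12, n14, n15, n16, n18, n21, n23, n26, n30.
Run set: n1, n2, n5, n6, n8, n12, n14, n15, n16, n18, n23 (11 run).
Re-examined without running (cache reused): n21, n26, n30.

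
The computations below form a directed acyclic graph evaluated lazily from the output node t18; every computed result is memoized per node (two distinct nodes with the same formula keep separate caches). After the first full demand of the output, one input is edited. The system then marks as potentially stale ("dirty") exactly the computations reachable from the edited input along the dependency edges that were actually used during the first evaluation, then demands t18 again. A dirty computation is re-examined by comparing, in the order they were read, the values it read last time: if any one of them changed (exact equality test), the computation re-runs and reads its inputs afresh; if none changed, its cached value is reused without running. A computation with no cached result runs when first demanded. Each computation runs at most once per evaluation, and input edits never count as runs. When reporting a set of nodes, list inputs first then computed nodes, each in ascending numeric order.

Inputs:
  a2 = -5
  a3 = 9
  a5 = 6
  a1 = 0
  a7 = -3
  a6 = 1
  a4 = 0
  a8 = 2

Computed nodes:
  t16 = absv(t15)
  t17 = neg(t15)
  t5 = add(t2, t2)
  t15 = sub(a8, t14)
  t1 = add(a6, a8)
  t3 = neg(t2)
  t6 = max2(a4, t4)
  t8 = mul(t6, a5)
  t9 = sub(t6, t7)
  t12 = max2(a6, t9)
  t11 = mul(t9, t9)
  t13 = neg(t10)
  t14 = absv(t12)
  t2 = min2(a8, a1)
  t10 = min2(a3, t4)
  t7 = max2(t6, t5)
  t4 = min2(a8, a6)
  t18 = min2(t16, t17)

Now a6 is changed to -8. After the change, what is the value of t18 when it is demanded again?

Demanding t18 again yields -2.

First demand of the output computes:
  t2 = min2(2, 0) = 0
  t4 = min2(2, 1) = 1
  t5 = add(0, 0) = 0
  t6 = max2(0, 1) = 1
  t7 = max2(1, 0) = 1
  t9 = sub(1, 1) = 0
  t12 = max2(1, 0) = 1
  t14 = absv(1) = 1
  t15 = sub(2, 1) = 1
  t16 = absv(1) = 1
  t17 = neg(1) = -1
  t18 = min2(1, -1) = -1

After the edit, cleaning proceeds:
  t4: a read changed (a6 1->-8) — executes, giving -8.
  t6: a read changed (t4 1->-8) — executes, giving 0.
  t7: a read changed (t6 1->0) — executes, giving 0.
  t9: a read changed (t6 1->0; t7 1->0) — executes, giving 0 — identical to its old value.
  t12: a read changed (a6 1->-8) — executes, giving 0.
  t14: a read changed (t12 1->0) — executes, giving 0.
  t15: a read changed (t14 1->0) — executes, giving 2.
  t16: a read changed (t15 1->2) — executes, giving 2.
  t17: a read changed (t15 1->2) — executes, giving -2.
  t18: a read changed (t16 1->2; t17 -1->-2) — executes, giving -2.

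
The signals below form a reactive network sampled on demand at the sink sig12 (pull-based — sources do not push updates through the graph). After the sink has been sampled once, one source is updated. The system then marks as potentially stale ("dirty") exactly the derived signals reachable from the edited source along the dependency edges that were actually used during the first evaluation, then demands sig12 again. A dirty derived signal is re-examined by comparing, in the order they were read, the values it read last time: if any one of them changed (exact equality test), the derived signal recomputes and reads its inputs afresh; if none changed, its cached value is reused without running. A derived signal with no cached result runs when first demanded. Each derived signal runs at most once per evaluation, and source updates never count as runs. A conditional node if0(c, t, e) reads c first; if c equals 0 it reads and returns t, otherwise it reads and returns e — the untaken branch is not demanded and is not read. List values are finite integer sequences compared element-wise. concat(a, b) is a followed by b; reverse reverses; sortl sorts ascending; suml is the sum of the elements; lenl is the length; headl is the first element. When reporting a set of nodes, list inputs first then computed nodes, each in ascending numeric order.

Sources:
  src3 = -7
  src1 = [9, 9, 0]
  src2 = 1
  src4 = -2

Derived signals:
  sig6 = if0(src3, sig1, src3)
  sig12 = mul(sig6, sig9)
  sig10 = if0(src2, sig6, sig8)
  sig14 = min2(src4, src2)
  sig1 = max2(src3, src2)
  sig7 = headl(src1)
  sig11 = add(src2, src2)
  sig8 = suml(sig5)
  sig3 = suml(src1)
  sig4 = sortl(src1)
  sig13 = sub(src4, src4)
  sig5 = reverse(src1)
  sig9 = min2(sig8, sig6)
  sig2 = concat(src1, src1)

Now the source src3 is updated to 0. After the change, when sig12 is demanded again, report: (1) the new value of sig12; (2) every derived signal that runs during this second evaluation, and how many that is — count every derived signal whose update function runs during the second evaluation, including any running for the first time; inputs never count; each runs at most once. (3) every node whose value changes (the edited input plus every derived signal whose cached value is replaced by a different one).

sig12 now evaluates to 1.
Run set: sig1, sig6, sig9, sig12 (4 run).
Changed values: src3, sig6, sig9, sig12.
The important point: the flipped condition pulls in fresh nodes; sig1 runs for the first time.

Initial pass — values computed on the first demand:
  sig5 = reverse([9, 9, 0]) = [0, 9, 9]
  sig6 = if0(src3=-7 -> else branch src3) = -7
  sig8 = suml([0, 9, 9]) = 18
  sig9 = min2(18, -7) = -7
  sig12 = mul(-7, -7) = 49

Second demand — change propagation:
  sig1: newly demanded (no cache) — executes and yields 1.
  sig6: re-runs because src3 -7->0; src3 -7->0; new result 1.
  sig9: re-runs because sig6 -7->1; new result 1.
  sig12: re-runs because sig6 -7->1; sig9 -7->1; new result 1.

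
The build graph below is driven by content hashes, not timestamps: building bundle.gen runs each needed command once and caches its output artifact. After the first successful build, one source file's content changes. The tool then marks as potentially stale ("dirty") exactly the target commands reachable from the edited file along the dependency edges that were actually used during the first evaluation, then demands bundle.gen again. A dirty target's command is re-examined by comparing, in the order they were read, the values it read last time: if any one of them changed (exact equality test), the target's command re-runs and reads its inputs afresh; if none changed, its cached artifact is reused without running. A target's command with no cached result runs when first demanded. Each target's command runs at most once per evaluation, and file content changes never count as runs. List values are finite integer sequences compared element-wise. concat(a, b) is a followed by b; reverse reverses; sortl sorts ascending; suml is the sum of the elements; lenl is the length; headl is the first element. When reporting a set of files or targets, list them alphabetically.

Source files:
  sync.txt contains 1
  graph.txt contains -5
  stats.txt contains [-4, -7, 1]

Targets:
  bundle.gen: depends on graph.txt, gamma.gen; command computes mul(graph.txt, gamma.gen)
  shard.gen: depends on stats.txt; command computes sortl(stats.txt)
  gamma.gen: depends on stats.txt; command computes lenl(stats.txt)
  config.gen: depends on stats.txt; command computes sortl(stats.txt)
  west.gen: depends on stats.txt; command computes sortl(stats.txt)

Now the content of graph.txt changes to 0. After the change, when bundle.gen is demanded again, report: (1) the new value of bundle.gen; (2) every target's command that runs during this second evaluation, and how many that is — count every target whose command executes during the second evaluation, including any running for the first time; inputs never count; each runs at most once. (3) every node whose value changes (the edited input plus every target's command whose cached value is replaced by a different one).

Initial pass — values computed on the first demand:
  gamma.gen = lenl([-4, -7, 1]) = 3
  bundle.gen = mul(-5, 3) = -15

Second demand — change propagation:
  bundle.gen: re-runs because graph.txt -5->0; new result 0.

bundle.gen now evaluates to 0.
Run set: bundle.gen (1 run).
Changed values: bundle.gen, graph.txt.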